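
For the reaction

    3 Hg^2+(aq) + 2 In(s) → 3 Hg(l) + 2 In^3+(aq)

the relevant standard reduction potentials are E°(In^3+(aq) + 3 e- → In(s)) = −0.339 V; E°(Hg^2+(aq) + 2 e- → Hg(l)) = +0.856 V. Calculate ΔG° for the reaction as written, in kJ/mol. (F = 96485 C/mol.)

In the reaction as written Hg^2+(aq) is reduced, so the Hg²⁺/Hg couple is the cathode and In³⁺/In is the anode.
E°cell = +0.856 − (−0.339) = +1.195 V; balancing electrons gives n = 6.
ΔG° = −nFE°cell = −(6)(96485)(+1.195) J/mol = −692 kJ/mol.

−692 kJ/mol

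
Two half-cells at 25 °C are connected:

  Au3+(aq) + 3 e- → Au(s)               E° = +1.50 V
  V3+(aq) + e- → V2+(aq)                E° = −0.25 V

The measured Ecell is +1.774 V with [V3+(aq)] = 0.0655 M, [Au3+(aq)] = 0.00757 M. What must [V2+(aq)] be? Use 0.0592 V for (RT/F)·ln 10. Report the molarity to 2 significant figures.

0.85 M

The Au³⁺/Au couple has the larger reduction potential, so it is the cathode: E°cell = +1.50 − (−0.25) = +1.75 V and n = 3.
From the Nernst equation, log Q = n(E° − E)/0.0592 = 3·(+1.75 − (+1.774))/0.0592 = −1.216.
The balanced reaction is Au3+(aq) + 3 V2+(aq) → Au(s) + 3 V3+(aq), so Q = [V3+(aq)]^3 / ([Au3+(aq)]·[V2+(aq)]^3).
Substituting the known concentrations and solving, log [V2+(aq)] = −0.071 and [V2+(aq)] = 0.85 M.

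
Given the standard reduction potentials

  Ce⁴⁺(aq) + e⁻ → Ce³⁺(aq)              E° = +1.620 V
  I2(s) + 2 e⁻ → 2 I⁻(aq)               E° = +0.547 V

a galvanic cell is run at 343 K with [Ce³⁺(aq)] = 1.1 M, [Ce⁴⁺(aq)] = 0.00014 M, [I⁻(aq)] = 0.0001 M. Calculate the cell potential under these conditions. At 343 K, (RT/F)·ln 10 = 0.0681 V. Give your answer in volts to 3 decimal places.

+0.535 V

Since E°(Ce⁴⁺/Ce³⁺) > E°(I₂/I⁻), Ce⁴⁺/Ce³⁺ serves as the cathode.
The standard potential is +1.620 − (+0.547) = +1.073 V and the balanced reaction transfers n = 2 electrons.
The balanced reaction is 2 Ce⁴⁺(aq) + 2 I⁻(aq) → 2 Ce³⁺(aq) + I2(s), so Q = [Ce³⁺(aq)]^2 / ([Ce⁴⁺(aq)]^2·[I⁻(aq)]^2) = 6.17×10^15 and log Q = 15.791.
E = E° − (0.0681/n)·log Q = +1.073 − (0.0681/2)(15.791) = +0.535 V.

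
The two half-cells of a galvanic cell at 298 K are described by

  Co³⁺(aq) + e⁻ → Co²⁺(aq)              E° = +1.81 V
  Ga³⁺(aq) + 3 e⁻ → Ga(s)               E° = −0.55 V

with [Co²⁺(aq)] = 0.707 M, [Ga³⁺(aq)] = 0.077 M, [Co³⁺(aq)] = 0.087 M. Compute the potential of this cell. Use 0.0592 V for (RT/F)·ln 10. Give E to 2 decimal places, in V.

Since E°(Co³⁺/Co²⁺) > E°(Ga³⁺/Ga), Co³⁺/Co²⁺ serves as the cathode.
E°cell = +1.81 − (−0.55) = +2.36 V, with n = 3 electrons transferred.
The balanced reaction is 3 Co³⁺(aq) + Ga(s) → 3 Co²⁺(aq) + Ga³⁺(aq), so Q = ([Co²⁺(aq)]^3·[Ga³⁺(aq)]) / [Co³⁺(aq)]^3 = 41.3 and log Q = 1.616.
Applying E = E° − (RT ln10/nF)·log Q gives +2.36 − (0.0592/3)(1.616) = +2.33 V.

+2.33 V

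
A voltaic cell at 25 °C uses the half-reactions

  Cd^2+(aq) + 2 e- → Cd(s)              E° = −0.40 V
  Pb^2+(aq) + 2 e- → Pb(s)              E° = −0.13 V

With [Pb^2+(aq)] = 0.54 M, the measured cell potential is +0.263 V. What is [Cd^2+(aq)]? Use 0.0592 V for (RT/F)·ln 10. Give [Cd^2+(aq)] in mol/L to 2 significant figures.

The Pb²⁺/Pb couple has the larger reduction potential, so it is the cathode: E°cell = −0.13 − (−0.40) = +0.27 V and n = 2.
From the Nernst equation, log Q = n(E° − E)/0.0592 = 2·(+0.27 − (+0.263))/0.0592 = 0.236.
Balancing electrons gives Pb^2+(aq) + Cd(s) → Pb(s) + Cd^2+(aq); thus Q = [Cd^2+(aq)] / [Pb^2+(aq)].
Solving for the unknown gives log [Cd^2+(aq)] = −0.032, so [Cd^2+(aq)] ≈ 0.93 M.

0.93 M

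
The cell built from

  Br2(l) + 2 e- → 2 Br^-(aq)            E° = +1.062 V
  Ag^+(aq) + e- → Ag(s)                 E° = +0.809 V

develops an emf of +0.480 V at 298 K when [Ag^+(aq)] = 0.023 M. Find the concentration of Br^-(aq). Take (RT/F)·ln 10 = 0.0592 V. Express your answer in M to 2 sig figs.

Br₂/Br⁻ is the cathode (higher E°); E°cell = +1.062 − (+0.809) = +0.253 V with n = 2.
Rearranging E = E° − (0.0592/n)·log Q gives log Q = 2(+0.253 − (+0.480))/0.0592 = −7.669.
The balanced reaction is Br2(l) + 2 Ag(s) → 2 Br^-(aq) + 2 Ag^+(aq), so Q = [Br^-(aq)]^2·[Ag^+(aq)]^2.
Isolating [Br^-(aq)] in Q = 10^{−7.669} yields log [Br^-(aq)] = −2.196, i.e. 0.0064 M.

0.0064 M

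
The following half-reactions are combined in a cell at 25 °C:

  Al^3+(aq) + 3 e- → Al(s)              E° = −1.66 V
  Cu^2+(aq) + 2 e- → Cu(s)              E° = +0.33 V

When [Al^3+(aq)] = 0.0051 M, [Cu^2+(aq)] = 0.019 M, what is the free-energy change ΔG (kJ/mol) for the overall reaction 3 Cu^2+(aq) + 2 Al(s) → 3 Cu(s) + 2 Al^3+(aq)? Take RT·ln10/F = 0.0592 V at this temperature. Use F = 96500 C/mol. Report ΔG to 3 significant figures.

The standard cell potential is +0.33 − (−1.66) = +1.99 V, with n = 6 electrons in the balanced equation.
Q = [Al^3+(aq)]^2 / [Cu^2+(aq)]^3 = 3.79, so log Q = 0.579 and E = +1.99 − (0.0592/6)(0.579) = +1.9843 V.
ΔG = −nFE = −(6)(96500)(+1.9843) J/mol = −1150 kJ/mol.

−1150 kJ/mol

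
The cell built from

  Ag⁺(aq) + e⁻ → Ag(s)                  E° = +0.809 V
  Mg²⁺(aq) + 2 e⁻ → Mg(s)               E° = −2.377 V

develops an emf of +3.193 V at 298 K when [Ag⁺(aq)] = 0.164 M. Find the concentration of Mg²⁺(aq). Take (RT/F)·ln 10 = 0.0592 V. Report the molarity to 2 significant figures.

0.016 M

The Ag⁺/Ag couple has the larger reduction potential, so it is the cathode: E°cell = +0.809 − (−2.377) = +3.186 V and n = 2.
From the Nernst equation, log Q = n(E° − E)/0.0592 = 2·(+3.186 − (+3.193))/0.0592 = −0.236.
The balanced reaction is 2 Ag⁺(aq) + Mg(s) → 2 Ag(s) + Mg²⁺(aq), so Q = [Mg²⁺(aq)] / [Ag⁺(aq)]^2.
Substituting the known concentrations and solving, log [Mg²⁺(aq)] = −1.806 and [Mg²⁺(aq)] = 0.016 M.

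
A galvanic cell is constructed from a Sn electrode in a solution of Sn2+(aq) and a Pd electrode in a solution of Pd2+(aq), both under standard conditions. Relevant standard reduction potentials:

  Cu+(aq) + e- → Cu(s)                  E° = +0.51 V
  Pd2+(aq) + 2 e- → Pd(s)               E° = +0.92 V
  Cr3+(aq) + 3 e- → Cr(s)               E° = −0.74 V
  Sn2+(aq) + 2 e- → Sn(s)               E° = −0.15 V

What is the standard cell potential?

+1.07 V

The Pd²⁺/Pd couple has the higher E°, so Pd ion is reduced (cathode) and Sn is oxidized (anode).
E°cell = E°(cathode) − E°(anode) = +0.92 − (−0.15) = +1.07 V.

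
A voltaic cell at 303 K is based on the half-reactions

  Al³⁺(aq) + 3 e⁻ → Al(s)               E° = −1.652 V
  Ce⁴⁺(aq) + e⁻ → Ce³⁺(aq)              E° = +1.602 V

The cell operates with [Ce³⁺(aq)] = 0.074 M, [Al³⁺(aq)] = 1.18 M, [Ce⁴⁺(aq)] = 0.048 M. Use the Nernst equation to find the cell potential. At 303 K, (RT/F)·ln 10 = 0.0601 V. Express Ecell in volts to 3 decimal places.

+3.241 V

Since E°(Ce⁴⁺/Ce³⁺) > E°(Al³⁺/Al), Ce⁴⁺/Ce³⁺ serves as the cathode.
E°cell = +1.602 − (−1.652) = +3.254 V, with n = 3 electrons transferred.
Balancing gives 3 Ce⁴⁺(aq) + Al(s) → 3 Ce³⁺(aq) + Al³⁺(aq); hence Q = ([Ce³⁺(aq)]^3·[Al³⁺(aq)]) / [Ce⁴⁺(aq)]^3 = 4.32 (log Q = 0.636).
E = E° − (0.0601/n)·log Q = +3.254 − (0.0601/3)(0.636) = +3.241 V.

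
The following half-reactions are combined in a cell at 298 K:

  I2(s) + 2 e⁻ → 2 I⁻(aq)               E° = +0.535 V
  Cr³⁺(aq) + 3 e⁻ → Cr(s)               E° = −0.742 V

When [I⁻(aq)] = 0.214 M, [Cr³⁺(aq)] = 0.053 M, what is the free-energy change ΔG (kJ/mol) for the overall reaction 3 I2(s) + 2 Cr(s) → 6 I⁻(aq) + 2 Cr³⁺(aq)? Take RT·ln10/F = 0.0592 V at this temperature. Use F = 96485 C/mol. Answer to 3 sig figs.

−777 kJ/mol

E°cell = +0.535 − (−0.742) = +1.277 V; the balanced reaction transfers n = 6 electrons.
Here Q = [I⁻(aq)]^6·[Cr³⁺(aq)]^2 = 2.7×10^−7 (log Q = −6.569), giving E = +1.277 − (0.0592/6)·(−6.569) = +1.3418 V.
Then ΔG = −nFE = −6 × 96485 × +1.3418 J/mol = −777 kJ/mol.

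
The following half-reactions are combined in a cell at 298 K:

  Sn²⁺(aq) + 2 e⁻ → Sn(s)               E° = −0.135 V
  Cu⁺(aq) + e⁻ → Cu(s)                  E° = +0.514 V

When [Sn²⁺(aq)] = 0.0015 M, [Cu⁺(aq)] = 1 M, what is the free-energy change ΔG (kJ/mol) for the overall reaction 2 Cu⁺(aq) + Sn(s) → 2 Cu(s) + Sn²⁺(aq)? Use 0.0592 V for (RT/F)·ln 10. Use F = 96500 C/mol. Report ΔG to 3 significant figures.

−141 kJ/mol

E°cell = +0.514 − (−0.135) = +0.649 V; the balanced reaction transfers n = 2 electrons.
Q = [Sn²⁺(aq)] / [Cu⁺(aq)]^2 = 0.0015, so log Q = −2.824 and E = +0.649 − (0.0592/2)(−2.824) = +0.7326 V.
Then ΔG = −nFE = −2 × 96500 × +0.7326 J/mol = −141 kJ/mol.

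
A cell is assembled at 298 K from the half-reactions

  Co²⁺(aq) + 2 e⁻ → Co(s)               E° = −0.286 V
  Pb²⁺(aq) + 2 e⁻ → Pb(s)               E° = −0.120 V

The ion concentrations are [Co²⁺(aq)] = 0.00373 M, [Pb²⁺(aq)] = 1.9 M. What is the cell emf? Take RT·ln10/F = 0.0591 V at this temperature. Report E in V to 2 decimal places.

+0.25 V

Pb²⁺/Pb is reduced (cathode, E° = −0.120 V) and Co²⁺/Co is oxidized (anode).
E°cell = E°cat − E°an = −0.120 − (−0.286) = +0.166 V; n = 2.
For the overall reaction Pb²⁺(aq) + Co(s) → Pb(s) + Co²⁺(aq), Q = [Co²⁺(aq)] / [Pb²⁺(aq)] = 0.00196, giving log Q = −2.707.
Applying E = E° − (RT ln10/nF)·log Q gives +0.166 − (0.0591/2)(−2.707) = +0.25 V.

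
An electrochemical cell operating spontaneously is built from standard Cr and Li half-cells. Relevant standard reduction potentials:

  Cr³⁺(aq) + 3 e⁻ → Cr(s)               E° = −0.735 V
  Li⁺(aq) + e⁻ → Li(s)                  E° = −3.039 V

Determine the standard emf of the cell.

Of the two couples in this cell, the one with the more positive reduction potential is reduced at the cathode: here that is Cr³⁺/Cr (−0.735 V); Li⁺/Li (−3.039 V) is the anode.
E°cell = E°(cathode) − E°(anode) = −0.735 − (−3.039) = +2.304 V.

+2.304 V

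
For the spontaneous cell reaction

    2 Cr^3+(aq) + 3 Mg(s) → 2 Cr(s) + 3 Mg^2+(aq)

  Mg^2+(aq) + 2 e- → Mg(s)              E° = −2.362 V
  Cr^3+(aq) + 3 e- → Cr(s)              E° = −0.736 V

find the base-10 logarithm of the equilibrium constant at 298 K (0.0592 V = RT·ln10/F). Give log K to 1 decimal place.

The Cr³⁺/Cr couple is reduced (cathode); E°cell = −0.736 − (−2.362) = +1.626 V with n = 6.
At equilibrium E = 0, so log K = nE°cell / 0.0592 = (6)(+1.626) / 0.0592 = 164.8.

log K = 164.8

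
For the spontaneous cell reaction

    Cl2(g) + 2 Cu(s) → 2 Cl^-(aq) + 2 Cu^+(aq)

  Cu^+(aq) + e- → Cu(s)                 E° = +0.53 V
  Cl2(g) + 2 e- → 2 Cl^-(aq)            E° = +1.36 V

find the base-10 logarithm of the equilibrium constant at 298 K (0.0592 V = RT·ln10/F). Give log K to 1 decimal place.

The Cl₂/Cl⁻ couple is reduced (cathode); E°cell = +1.36 − (+0.53) = +0.83 V with n = 2.
At equilibrium E = 0, so log K = nE°cell / 0.0592 = (2)(+0.83) / 0.0592 = 28.0.

log K = 28.0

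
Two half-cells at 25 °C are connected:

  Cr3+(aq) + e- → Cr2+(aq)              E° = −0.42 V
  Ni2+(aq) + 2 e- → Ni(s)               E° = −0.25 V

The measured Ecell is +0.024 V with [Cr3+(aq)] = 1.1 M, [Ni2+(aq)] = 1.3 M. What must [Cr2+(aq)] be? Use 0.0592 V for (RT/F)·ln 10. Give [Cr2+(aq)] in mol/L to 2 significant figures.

With Ni²⁺/Ni at the cathode and Cr³⁺/Cr²⁺ at the anode, E°cell = −0.25 − (−0.42) = +0.17 V (n = 2).
From the Nernst equation, log Q = n(E° − E)/0.0592 = 2·(+0.17 − (+0.024))/0.0592 = 4.932.
The balanced reaction is Ni2+(aq) + 2 Cr2+(aq) → Ni(s) + 2 Cr3+(aq), so Q = [Cr3+(aq)]^2 / ([Ni2+(aq)]·[Cr2+(aq)]^2).
Solving for the unknown gives log [Cr2+(aq)] = −2.482, so [Cr2+(aq)] ≈ 0.0033 M.

0.0033 M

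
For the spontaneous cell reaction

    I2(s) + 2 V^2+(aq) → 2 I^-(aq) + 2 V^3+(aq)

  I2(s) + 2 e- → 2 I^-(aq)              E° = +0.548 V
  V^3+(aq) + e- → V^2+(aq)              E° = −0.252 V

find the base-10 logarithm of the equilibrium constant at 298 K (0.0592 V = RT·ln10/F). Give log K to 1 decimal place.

The I₂/I⁻ couple is reduced (cathode); E°cell = +0.548 − (−0.252) = +0.800 V with n = 2.
At equilibrium E = 0, so log K = nE°cell / 0.0592 = (2)(+0.800) / 0.0592 = 27.0.

log K = 27.0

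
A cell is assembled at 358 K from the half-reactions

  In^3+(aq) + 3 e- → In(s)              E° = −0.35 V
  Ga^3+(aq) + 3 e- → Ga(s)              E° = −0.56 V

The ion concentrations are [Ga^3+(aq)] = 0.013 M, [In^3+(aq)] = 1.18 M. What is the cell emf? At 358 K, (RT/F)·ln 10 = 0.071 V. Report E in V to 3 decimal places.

+0.256 V

In³⁺/In is reduced (cathode, E° = −0.35 V) and Ga³⁺/Ga is oxidized (anode).
The standard potential is −0.35 − (−0.56) = +0.21 V and the balanced reaction transfers n = 3 electrons.
The balanced reaction is In^3+(aq) + Ga(s) → In(s) + Ga^3+(aq), so Q = [Ga^3+(aq)] / [In^3+(aq)] = 0.011 and log Q = −1.958.
By the Nernst equation, E = +0.21 − (0.071/3)·(−1.958) = +0.256 V.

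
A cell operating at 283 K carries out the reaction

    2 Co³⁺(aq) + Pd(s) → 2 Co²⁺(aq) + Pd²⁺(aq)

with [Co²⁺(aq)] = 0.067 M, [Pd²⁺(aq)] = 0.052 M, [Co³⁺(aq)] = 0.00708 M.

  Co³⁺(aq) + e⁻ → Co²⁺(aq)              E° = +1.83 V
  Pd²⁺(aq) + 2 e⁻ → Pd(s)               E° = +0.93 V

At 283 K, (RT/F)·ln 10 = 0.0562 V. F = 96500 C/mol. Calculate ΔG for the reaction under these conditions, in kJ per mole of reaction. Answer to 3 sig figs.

The standard cell potential is +1.83 − (+0.93) = +0.90 V, with n = 2 electrons in the balanced equation.
Q = ([Co²⁺(aq)]^2·[Pd²⁺(aq)]) / [Co³⁺(aq)]^2 = 4.66, so log Q = 0.668 and E = +0.90 − (0.0562/2)(0.668) = +0.8812 V.
ΔG = −nFE = −(2)(96500)(+0.8812) J/mol = −170 kJ/mol.

−170 kJ/mol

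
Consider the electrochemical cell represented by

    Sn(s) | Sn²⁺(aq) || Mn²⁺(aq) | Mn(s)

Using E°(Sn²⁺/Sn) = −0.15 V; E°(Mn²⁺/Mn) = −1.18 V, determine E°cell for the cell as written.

By convention the left-hand electrode in cell notation is the anode (oxidation) and the right-hand electrode is the cathode (reduction).
E°cell = E°(right) − E°(left) = −1.18 − (−0.15) = −1.03 V.
The negative sign shows that, as written, the cell would require an external voltage to drive the reaction.

−1.03 V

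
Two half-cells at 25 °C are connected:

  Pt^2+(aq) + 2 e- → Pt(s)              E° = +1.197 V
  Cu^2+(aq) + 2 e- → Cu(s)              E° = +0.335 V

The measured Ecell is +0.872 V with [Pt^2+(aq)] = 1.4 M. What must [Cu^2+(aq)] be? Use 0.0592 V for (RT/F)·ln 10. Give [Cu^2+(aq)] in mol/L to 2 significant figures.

The Pt²⁺/Pt couple has the larger reduction potential, so it is the cathode: E°cell = +1.197 − (+0.335) = +0.862 V and n = 2.
From the Nernst equation, log Q = n(E° − E)/0.0592 = 2·(+0.862 − (+0.872))/0.0592 = −0.338.
For Pt^2+(aq) + Cu(s) → Pt(s) + Cu^2+(aq), the reaction quotient is Q = [Cu^2+(aq)] / [Pt^2+(aq)].
Solving for the unknown gives log [Cu^2+(aq)] = −0.192, so [Cu^2+(aq)] ≈ 0.64 M.

0.64 M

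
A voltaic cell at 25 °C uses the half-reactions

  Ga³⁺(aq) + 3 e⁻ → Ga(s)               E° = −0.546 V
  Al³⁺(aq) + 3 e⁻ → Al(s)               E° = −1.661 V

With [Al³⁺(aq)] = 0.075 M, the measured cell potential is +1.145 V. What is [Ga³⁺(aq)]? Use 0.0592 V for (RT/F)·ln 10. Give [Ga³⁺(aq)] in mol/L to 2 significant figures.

Ga³⁺/Ga is the cathode (higher E°); E°cell = −0.546 − (−1.661) = +1.115 V with n = 3.
Since E = E° − (0.0592/n)·log Q, log Q = n(E° − E)/0.0592 = −1.520.
Balancing electrons gives Ga³⁺(aq) + Al(s) → Ga(s) + Al³⁺(aq); thus Q = [Al³⁺(aq)] / [Ga³⁺(aq)].
Substituting the known concentrations and solving, log [Ga³⁺(aq)] = 0.395 and [Ga³⁺(aq)] = 2.5 M.

2.5 M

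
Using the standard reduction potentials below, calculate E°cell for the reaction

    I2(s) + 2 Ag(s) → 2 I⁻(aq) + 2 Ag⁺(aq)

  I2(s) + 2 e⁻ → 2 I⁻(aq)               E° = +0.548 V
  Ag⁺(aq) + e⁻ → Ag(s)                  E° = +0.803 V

−0.255 V

In the reaction as written, I2(s) is reduced (cathode) and Ag⁺(aq) is produced by oxidation at the anode.
E°cell = E°(cathode) − E°(anode) = +0.548 − (+0.803) = −0.255 V.
The negative E°cell means the reaction is non-spontaneous in the direction written.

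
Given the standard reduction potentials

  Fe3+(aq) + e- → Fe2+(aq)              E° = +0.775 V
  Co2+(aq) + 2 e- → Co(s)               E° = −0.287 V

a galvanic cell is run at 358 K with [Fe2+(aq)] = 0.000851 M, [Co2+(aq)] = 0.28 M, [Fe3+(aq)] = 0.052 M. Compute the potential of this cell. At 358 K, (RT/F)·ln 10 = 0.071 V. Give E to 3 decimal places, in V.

+1.208 V

Fe³⁺/Fe²⁺ is reduced (cathode, E° = +0.775 V) and Co²⁺/Co is oxidized (anode).
E°cell = +0.775 − (−0.287) = +1.062 V, with n = 2 electrons transferred.
For the overall reaction 2 Fe3+(aq) + Co(s) → 2 Fe2+(aq) + Co2+(aq), Q = ([Fe2+(aq)]^2·[Co2+(aq)]) / [Fe3+(aq)]^2 = 7.5×10^−5, giving log Q = −4.125.
By the Nernst equation, E = +1.062 − (0.071/2)·(−4.125) = +1.208 V.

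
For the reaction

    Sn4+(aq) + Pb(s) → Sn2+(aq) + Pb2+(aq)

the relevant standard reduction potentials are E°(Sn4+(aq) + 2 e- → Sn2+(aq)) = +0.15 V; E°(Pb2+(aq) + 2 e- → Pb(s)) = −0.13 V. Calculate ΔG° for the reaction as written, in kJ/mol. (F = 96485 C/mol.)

In the reaction as written Sn4+(aq) is reduced, so the Sn⁴⁺/Sn²⁺ couple is the cathode and Pb²⁺/Pb is the anode.
E°cell = +0.15 − (−0.13) = +0.28 V; balancing electrons gives n = 2.
ΔG° = −nFE°cell = −(2)(96485)(+0.28) J/mol = −54.0 kJ/mol.

−54.0 kJ/mol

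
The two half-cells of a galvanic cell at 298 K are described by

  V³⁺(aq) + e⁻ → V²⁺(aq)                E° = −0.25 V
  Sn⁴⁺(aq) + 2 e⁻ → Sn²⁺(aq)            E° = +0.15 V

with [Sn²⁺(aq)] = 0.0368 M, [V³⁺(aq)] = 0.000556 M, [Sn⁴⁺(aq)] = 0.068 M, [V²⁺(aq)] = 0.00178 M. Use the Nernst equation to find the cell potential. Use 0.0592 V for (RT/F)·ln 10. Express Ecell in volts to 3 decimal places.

+0.438 V

Sn⁴⁺/Sn²⁺ is reduced (cathode, E° = +0.15 V) and V³⁺/V²⁺ is oxidized (anode).
The standard potential is +0.15 − (−0.25) = +0.40 V and the balanced reaction transfers n = 2 electrons.
Balancing gives Sn⁴⁺(aq) + 2 V²⁺(aq) → Sn²⁺(aq) + 2 V³⁺(aq); hence Q = ([Sn²⁺(aq)]·[V³⁺(aq)]^2) / ([Sn⁴⁺(aq)]·[V²⁺(aq)]^2) = 0.0528 (log Q = −1.277).
By the Nernst equation, E = +0.40 − (0.0592/2)·(−1.277) = +0.438 V.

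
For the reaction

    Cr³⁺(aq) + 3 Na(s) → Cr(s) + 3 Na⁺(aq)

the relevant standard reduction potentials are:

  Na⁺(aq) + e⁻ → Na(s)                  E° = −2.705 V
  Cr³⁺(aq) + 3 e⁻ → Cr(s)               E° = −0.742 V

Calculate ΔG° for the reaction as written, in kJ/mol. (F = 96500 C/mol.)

−568 kJ/mol

In the reaction as written Cr³⁺(aq) is reduced, so the Cr³⁺/Cr couple is the cathode and Na⁺/Na is the anode.
E°cell = −0.742 − (−2.705) = +1.963 V; balancing electrons gives n = 3.
ΔG° = −nFE°cell = −(3)(96500)(+1.963) J/mol = −568 kJ/mol.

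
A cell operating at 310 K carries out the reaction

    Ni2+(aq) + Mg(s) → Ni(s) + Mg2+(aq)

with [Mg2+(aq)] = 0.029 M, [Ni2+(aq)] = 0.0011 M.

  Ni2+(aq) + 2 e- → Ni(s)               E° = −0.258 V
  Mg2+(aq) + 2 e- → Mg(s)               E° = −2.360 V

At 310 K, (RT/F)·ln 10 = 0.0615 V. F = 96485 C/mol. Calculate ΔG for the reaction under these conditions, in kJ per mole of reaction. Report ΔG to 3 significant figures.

−397 kJ/mol

With Ni²⁺/Ni reduced at the cathode, E°cell = −0.258 − (−2.360) = +2.102 V and n = 2.
The reaction quotient is [Mg2+(aq)] / [Ni2+(aq)] = 26.4; by Nernst, E = +2.102 − (0.0615/2)(1.421) = +2.0583 V.
Finally ΔG = −nFE = −(2)(96485 C/mol)(+2.0583 V) = −397 kJ/mol.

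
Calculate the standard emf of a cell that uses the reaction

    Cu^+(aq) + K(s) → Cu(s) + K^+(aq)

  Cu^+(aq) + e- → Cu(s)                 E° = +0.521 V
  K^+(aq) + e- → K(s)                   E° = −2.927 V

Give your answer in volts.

In the reaction as written, Cu^+(aq) is reduced (cathode) and K^+(aq) is produced by oxidation at the anode.
E°cell = E°(cathode) − E°(anode) = +0.521 − (−2.927) = +3.448 V.

+3.448 V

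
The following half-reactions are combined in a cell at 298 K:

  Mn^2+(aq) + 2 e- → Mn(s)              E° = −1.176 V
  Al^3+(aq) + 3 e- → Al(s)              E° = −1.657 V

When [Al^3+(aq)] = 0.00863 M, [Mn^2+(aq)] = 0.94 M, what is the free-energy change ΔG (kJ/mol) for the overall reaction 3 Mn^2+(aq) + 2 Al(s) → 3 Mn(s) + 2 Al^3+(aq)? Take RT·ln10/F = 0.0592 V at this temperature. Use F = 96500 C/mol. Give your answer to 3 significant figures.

−302 kJ/mol

With Mn²⁺/Mn reduced at the cathode, E°cell = −1.176 − (−1.657) = +0.481 V and n = 6.
Here Q = [Al^3+(aq)]^2 / [Mn^2+(aq)]^3 = 8.97×10^−5 (log Q = −4.047), giving E = +0.481 − (0.0592/6)·(−4.047) = +0.5209 V.
ΔG = −nFE = −(6)(96500)(+0.5209) J/mol = −302 kJ/mol.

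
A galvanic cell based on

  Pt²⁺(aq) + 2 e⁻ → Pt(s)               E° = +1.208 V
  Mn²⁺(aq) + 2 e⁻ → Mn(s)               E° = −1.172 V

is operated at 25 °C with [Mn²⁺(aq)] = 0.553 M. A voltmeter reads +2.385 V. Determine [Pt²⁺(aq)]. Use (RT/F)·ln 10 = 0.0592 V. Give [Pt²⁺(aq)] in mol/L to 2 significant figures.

The Pt²⁺/Pt couple has the larger reduction potential, so it is the cathode: E°cell = +1.208 − (−1.172) = +2.380 V and n = 2.
Rearranging E = E° − (0.0592/n)·log Q gives log Q = 2(+2.380 − (+2.385))/0.0592 = −0.169.
Balancing electrons gives Pt²⁺(aq) + Mn(s) → Pt(s) + Mn²⁺(aq); thus Q = [Mn²⁺(aq)] / [Pt²⁺(aq)].
Substituting the known concentrations and solving, log [Pt²⁺(aq)] = −0.088 and [Pt²⁺(aq)] = 0.82 M.

0.82 M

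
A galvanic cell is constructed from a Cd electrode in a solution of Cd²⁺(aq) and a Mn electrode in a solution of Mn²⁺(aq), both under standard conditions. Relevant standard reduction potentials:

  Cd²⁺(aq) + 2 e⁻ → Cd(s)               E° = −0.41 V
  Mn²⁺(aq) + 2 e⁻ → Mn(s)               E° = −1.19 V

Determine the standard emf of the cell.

Of the two couples in this cell, the one with the more positive reduction potential is reduced at the cathode: here that is Cd²⁺/Cd (−0.41 V); Mn²⁺/Mn (−1.19 V) is the anode.
E°cell = E°(cathode) − E°(anode) = −0.41 − (−1.19) = +0.78 V.

+0.78 V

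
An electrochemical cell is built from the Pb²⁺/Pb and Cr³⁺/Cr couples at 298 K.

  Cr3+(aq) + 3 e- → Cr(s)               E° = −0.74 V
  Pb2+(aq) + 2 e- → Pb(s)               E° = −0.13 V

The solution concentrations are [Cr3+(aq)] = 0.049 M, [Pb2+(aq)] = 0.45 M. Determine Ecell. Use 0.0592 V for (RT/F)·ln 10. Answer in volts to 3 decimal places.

+0.626 V

The Pb²⁺/Pb couple has the more positive E°, so it is the cathode; Cr³⁺/Cr is the anode.
E°cell = −0.13 − (−0.74) = +0.61 V, with n = 6 electrons transferred.
Balancing gives 3 Pb2+(aq) + 2 Cr(s) → 3 Pb(s) + 2 Cr3+(aq); hence Q = [Cr3+(aq)]^2 / [Pb2+(aq)]^3 = 0.0263 (log Q = −1.579).
E = E° − (0.0592/n)·log Q = +0.61 − (0.0592/6)(−1.579) = +0.626 V.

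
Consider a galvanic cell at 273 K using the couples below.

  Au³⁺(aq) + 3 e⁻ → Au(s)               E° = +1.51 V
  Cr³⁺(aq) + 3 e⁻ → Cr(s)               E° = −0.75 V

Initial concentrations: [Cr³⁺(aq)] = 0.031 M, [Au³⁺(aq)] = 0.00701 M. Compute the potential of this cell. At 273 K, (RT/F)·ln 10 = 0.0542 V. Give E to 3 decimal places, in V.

Since E°(Au³⁺/Au) > E°(Cr³⁺/Cr), Au³⁺/Au serves as the cathode.
The standard potential is +1.51 − (−0.75) = +2.26 V and the balanced reaction transfers n = 3 electrons.
Balancing gives Au³⁺(aq) + Cr(s) → Au(s) + Cr³⁺(aq); hence Q = [Cr³⁺(aq)] / [Au³⁺(aq)] = 4.42 (log Q = 0.646).
By the Nernst equation, E = +2.26 − (0.0542/3)·(0.646) = +2.248 V.

+2.248 V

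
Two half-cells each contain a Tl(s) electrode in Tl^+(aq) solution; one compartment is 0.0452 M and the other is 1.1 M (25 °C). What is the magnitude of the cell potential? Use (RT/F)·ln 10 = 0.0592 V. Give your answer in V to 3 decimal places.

0.082 V

For a concentration cell E°cell = 0, since both electrodes use the same couple.
The compartment with the higher Tl^+(aq) concentration (1.1 M) acts as the cathode; ions are reduced there and produced at the dilute (0.0452 M) anode.
With n = 1, Ecell = −(0.0592/1)·log([dilute]/[conc]) = −(0.0592/1)·log(0.0452/1.1) = +0.082 V.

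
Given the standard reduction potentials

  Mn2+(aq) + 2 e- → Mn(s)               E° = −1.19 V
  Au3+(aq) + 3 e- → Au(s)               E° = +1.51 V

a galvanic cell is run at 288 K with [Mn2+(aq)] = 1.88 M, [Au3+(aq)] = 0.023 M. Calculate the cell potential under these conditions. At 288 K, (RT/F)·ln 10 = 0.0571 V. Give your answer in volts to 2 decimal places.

+2.66 V

Since E°(Au³⁺/Au) > E°(Mn²⁺/Mn), Au³⁺/Au serves as the cathode.
The standard potential is +1.51 − (−1.19) = +2.70 V and the balanced reaction transfers n = 6 electrons.
The balanced reaction is 2 Au3+(aq) + 3 Mn(s) → 2 Au(s) + 3 Mn2+(aq), so Q = [Mn2+(aq)]^3 / [Au3+(aq)]^2 = 1.26×10^4 and log Q = 4.099.
E = E° − (0.0571/n)·log Q = +2.70 − (0.0571/6)(4.099) = +2.66 V.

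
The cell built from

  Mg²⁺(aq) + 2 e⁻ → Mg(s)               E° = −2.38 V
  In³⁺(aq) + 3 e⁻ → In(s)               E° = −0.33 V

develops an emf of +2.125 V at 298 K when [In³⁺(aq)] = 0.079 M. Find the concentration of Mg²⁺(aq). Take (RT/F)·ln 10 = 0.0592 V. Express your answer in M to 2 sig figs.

With In³⁺/In at the cathode and Mg²⁺/Mg at the anode, E°cell = −0.33 − (−2.38) = +2.05 V (n = 6).
From the Nernst equation, log Q = n(E° − E)/0.0592 = 6·(+2.05 − (+2.125))/0.0592 = −7.601.
Balancing electrons gives 2 In³⁺(aq) + 3 Mg(s) → 2 In(s) + 3 Mg²⁺(aq); thus Q = [Mg²⁺(aq)]^3 / [In³⁺(aq)]^2.
Solving for the unknown gives log [Mg²⁺(aq)] = −3.269, so [Mg²⁺(aq)] ≈ 0.00054 M.

0.00054 M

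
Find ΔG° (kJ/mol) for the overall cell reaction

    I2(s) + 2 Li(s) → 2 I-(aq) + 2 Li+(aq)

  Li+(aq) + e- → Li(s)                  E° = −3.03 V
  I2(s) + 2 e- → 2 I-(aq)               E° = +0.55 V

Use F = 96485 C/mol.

−691 kJ/mol

In the reaction as written I2(s) is reduced, so the I₂/I⁻ couple is the cathode and Li⁺/Li is the anode.
E°cell = +0.55 − (−3.03) = +3.58 V; balancing electrons gives n = 2.
ΔG° = −nFE°cell = −(2)(96485)(+3.58) J/mol = −691 kJ/mol.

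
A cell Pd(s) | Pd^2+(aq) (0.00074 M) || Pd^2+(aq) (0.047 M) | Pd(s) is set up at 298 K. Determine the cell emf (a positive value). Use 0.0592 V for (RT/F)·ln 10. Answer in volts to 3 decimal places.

For a concentration cell E°cell = 0, since both electrodes use the same couple.
The compartment with the higher Pd^2+(aq) concentration (0.047 M) acts as the cathode; ions are reduced there and produced at the dilute (0.00074 M) anode.
With n = 2, Ecell = −(0.0592/2)·log([dilute]/[conc]) = −(0.0592/2)·log(0.00074/0.047) = +0.053 V.

0.053 V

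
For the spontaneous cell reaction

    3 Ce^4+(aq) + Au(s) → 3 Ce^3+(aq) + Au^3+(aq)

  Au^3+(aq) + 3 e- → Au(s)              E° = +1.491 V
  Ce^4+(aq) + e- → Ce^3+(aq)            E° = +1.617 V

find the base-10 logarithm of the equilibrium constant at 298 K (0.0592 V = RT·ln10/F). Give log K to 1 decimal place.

The Ce⁴⁺/Ce³⁺ couple is reduced (cathode); E°cell = +1.617 − (+1.491) = +0.126 V with n = 3.
At equilibrium E = 0, so log K = nE°cell / 0.0592 = (3)(+0.126) / 0.0592 = 6.4.

log K = 6.4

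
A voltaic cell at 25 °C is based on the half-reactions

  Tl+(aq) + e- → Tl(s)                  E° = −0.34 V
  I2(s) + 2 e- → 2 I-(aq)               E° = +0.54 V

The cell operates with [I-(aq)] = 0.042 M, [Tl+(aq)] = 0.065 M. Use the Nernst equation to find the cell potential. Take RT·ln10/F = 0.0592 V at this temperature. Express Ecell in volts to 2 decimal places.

+1.03 V

I₂/I⁻ is reduced (cathode, E° = +0.54 V) and Tl⁺/Tl is oxidized (anode).
E°cell = E°cat − E°an = +0.54 − (−0.34) = +0.88 V; n = 2.
Balancing gives I2(s) + 2 Tl(s) → 2 I-(aq) + 2 Tl+(aq); hence Q = [I-(aq)]^2·[Tl+(aq)]^2 = 7.45×10^−6 (log Q = −5.128).
By the Nernst equation, E = +0.88 − (0.0592/2)·(−5.128) = +1.03 V.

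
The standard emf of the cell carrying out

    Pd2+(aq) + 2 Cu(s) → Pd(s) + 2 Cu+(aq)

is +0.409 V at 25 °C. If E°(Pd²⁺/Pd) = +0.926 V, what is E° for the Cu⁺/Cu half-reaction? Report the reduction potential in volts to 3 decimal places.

+0.517 V

In the reaction as written the Pd²⁺/Pd couple is reduced (cathode) and Cu⁺/Cu is oxidized (anode), so E°cell = E°(Pd²⁺/Pd) − E°(Cu⁺/Cu).
E°(Cu⁺/Cu) = E°(cathode) − E°cell = +0.926 − (+0.409) = +0.517 V.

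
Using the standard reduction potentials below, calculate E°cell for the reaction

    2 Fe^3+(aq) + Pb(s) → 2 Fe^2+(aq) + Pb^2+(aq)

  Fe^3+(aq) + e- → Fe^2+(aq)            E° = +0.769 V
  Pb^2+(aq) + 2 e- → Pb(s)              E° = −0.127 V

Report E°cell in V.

+0.896 V

Fe^3+(aq) gains electrons, so the Fe³⁺/Fe²⁺ couple is the cathode; the Pb²⁺/Pb couple is the anode.
E°cell = E°(cathode) − E°(anode) = +0.769 − (−0.127) = +0.896 V.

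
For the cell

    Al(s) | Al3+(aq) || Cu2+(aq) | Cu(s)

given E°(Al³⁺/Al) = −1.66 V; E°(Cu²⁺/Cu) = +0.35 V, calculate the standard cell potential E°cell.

By convention the left-hand electrode in cell notation is the anode (oxidation) and the right-hand electrode is the cathode (reduction).
E°cell = E°(right) − E°(left) = +0.35 − (−1.66) = +2.01 V.

+2.01 V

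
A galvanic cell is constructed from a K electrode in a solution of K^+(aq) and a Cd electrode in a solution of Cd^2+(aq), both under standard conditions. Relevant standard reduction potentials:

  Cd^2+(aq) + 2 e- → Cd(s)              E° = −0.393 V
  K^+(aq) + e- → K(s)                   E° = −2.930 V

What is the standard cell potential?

The Cd²⁺/Cd couple has the higher E°, so Cd ion is reduced (cathode) and K is oxidized (anode).
E°cell = E°(cathode) − E°(anode) = −0.393 − (−2.930) = +2.537 V.

+2.537 V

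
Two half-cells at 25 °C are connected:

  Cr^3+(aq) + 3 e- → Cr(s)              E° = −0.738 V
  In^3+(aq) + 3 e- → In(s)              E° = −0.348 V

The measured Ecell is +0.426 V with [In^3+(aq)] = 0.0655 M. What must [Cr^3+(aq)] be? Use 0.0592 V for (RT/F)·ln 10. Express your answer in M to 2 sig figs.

0.00098 M

With In³⁺/In at the cathode and Cr³⁺/Cr at the anode, E°cell = −0.348 − (−0.738) = +0.390 V (n = 3).
From the Nernst equation, log Q = n(E° − E)/0.0592 = 3·(+0.390 − (+0.426))/0.0592 = −1.824.
Balancing electrons gives In^3+(aq) + Cr(s) → In(s) + Cr^3+(aq); thus Q = [Cr^3+(aq)] / [In^3+(aq)].
Solving for the unknown gives log [Cr^3+(aq)] = −3.008, so [Cr^3+(aq)] ≈ 0.00098 M.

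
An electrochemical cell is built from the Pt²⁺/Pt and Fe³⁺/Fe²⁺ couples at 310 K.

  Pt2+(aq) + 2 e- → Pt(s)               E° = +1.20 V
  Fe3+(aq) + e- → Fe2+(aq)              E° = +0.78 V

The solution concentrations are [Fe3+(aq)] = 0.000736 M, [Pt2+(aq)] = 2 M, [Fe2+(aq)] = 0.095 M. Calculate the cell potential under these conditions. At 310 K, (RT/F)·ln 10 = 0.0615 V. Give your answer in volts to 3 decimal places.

+0.559 V

Pt²⁺/Pt is reduced (cathode, E° = +1.20 V) and Fe³⁺/Fe²⁺ is oxidized (anode).
E°cell = +1.20 − (+0.78) = +0.42 V, with n = 2 electrons transferred.
The balanced reaction is Pt2+(aq) + 2 Fe2+(aq) → Pt(s) + 2 Fe3+(aq), so Q = [Fe3+(aq)]^2 / ([Pt2+(aq)]·[Fe2+(aq)]^2) = 3×10^−5 and log Q = −4.523.
By the Nernst equation, E = +0.42 − (0.0615/2)·(−4.523) = +0.559 V.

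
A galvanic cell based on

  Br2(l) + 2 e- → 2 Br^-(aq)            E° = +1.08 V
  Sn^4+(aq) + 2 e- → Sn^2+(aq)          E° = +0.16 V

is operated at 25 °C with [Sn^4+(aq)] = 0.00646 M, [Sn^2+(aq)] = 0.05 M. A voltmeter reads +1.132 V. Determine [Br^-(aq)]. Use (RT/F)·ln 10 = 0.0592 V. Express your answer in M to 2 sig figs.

0.00073 M

With Br₂/Br⁻ at the cathode and Sn⁴⁺/Sn²⁺ at the anode, E°cell = +1.08 − (+0.16) = +0.92 V (n = 2).
Since E = E° − (0.0592/n)·log Q, log Q = n(E° − E)/0.0592 = −7.162.
For Br2(l) + Sn^2+(aq) → 2 Br^-(aq) + Sn^4+(aq), the reaction quotient is Q = ([Br^-(aq)]^2·[Sn^4+(aq)]) / [Sn^2+(aq)].
Isolating [Br^-(aq)] in Q = 10^{−7.162} yields log [Br^-(aq)] = −3.137, i.e. 0.00073 M.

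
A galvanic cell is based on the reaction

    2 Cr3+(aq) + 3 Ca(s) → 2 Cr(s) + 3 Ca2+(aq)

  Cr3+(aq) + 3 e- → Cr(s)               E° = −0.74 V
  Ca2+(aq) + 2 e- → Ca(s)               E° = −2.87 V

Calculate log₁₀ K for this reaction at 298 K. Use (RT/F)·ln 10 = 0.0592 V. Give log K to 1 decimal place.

log K = 215.9

The Cr³⁺/Cr couple is reduced (cathode); E°cell = −0.74 − (−2.87) = +2.13 V with n = 6.
At equilibrium E = 0, so log K = nE°cell / 0.0592 = (6)(+2.13) / 0.0592 = 215.9.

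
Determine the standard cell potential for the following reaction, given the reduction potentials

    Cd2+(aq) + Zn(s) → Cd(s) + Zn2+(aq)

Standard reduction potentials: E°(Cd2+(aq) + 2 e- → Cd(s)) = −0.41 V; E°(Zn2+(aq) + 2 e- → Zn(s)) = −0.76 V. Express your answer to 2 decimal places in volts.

+0.35 V

Cd2+(aq) gains electrons, so the Cd²⁺/Cd couple is the cathode; the Zn²⁺/Zn couple is the anode.
E°cell = E°(cathode) − E°(anode) = −0.41 − (−0.76) = +0.35 V.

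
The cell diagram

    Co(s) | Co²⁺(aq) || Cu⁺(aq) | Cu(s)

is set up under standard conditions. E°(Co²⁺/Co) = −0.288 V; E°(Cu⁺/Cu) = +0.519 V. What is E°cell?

By convention the left-hand electrode in cell notation is the anode (oxidation) and the right-hand electrode is the cathode (reduction).
E°cell = E°(right) − E°(left) = +0.519 − (−0.288) = +0.807 V.

+0.807 V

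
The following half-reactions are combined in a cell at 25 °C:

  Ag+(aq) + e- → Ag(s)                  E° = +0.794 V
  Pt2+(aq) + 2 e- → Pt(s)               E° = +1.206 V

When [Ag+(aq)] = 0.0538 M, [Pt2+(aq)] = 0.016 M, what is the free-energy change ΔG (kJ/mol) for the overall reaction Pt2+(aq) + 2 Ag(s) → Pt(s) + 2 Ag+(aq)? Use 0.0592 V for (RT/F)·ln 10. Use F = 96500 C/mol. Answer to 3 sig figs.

−83.8 kJ/mol

With Pt²⁺/Pt reduced at the cathode, E°cell = +1.206 − (+0.794) = +0.412 V and n = 2.
The reaction quotient is [Ag+(aq)]^2 / [Pt2+(aq)] = 0.181; by Nernst, E = +0.412 − (0.0592/2)(−0.743) = +0.4340 V.
ΔG = −nFE = −(2)(96500)(+0.4340) J/mol = −83.8 kJ/mol.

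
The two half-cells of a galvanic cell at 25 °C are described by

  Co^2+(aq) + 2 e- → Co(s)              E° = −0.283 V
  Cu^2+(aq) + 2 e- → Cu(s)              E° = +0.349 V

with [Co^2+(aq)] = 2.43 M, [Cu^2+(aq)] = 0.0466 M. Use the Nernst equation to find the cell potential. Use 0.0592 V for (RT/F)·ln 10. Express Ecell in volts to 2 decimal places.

+0.58 V

Since E°(Cu²⁺/Cu) > E°(Co²⁺/Co), Cu²⁺/Cu serves as the cathode.
The standard potential is +0.349 − (−0.283) = +0.632 V and the balanced reaction transfers n = 2 electrons.
For the overall reaction Cu^2+(aq) + Co(s) → Cu(s) + Co^2+(aq), Q = [Co^2+(aq)] / [Cu^2+(aq)] = 52.1, giving log Q = 1.717.
Applying E = E° − (RT ln10/nF)·log Q gives +0.632 − (0.0592/2)(1.717) = +0.58 V.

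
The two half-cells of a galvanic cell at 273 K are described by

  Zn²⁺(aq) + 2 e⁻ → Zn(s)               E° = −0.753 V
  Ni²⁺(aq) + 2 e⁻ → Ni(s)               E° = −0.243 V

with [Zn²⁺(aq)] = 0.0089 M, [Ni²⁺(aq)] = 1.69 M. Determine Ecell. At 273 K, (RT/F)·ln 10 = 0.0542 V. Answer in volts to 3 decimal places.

Since E°(Ni²⁺/Ni) > E°(Zn²⁺/Zn), Ni²⁺/Ni serves as the cathode.
E°cell = −0.243 − (−0.753) = +0.510 V, with n = 2 electrons transferred.
For the overall reaction Ni²⁺(aq) + Zn(s) → Ni(s) + Zn²⁺(aq), Q = [Zn²⁺(aq)] / [Ni²⁺(aq)] = 0.00527, giving log Q = −2.278.
E = E° − (0.0542/n)·log Q = +0.510 − (0.0542/2)(−2.278) = +0.572 V.

+0.572 V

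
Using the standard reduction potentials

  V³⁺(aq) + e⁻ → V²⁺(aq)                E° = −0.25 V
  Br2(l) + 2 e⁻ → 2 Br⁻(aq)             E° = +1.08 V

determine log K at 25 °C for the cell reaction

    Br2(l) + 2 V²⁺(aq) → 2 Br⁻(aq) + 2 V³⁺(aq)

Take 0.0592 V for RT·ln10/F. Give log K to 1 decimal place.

log K = 44.9

The Br₂/Br⁻ couple is reduced (cathode); E°cell = +1.08 − (−0.25) = +1.33 V with n = 2.
At equilibrium E = 0, so log K = nE°cell / 0.0592 = (2)(+1.33) / 0.0592 = 44.9.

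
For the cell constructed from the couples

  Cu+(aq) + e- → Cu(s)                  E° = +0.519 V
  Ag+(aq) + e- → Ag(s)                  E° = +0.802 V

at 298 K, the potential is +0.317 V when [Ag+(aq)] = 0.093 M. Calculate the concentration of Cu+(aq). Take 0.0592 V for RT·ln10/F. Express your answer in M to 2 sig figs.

0.025 M

Ag⁺/Ag is the cathode (higher E°); E°cell = +0.802 − (+0.519) = +0.283 V with n = 1.
Rearranging E = E° − (0.0592/n)·log Q gives log Q = 1(+0.283 − (+0.317))/0.0592 = −0.574.
The balanced reaction is Ag+(aq) + Cu(s) → Ag(s) + Cu+(aq), so Q = [Cu+(aq)] / [Ag+(aq)].
Solving for the unknown gives log [Cu+(aq)] = −1.606, so [Cu+(aq)] ≈ 0.025 M.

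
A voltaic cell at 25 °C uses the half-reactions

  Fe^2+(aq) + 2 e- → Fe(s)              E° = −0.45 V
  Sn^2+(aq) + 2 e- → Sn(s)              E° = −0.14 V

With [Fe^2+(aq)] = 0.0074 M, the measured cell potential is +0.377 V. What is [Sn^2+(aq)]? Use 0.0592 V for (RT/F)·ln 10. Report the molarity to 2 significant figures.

Sn²⁺/Sn is the cathode (higher E°); E°cell = −0.14 − (−0.45) = +0.31 V with n = 2.
Since E = E° − (0.0592/n)·log Q, log Q = n(E° − E)/0.0592 = −2.264.
The balanced reaction is Sn^2+(aq) + Fe(s) → Sn(s) + Fe^2+(aq), so Q = [Fe^2+(aq)] / [Sn^2+(aq)].
Substituting the known concentrations and solving, log [Sn^2+(aq)] = 0.133 and [Sn^2+(aq)] = 1.4 M.

1.4 M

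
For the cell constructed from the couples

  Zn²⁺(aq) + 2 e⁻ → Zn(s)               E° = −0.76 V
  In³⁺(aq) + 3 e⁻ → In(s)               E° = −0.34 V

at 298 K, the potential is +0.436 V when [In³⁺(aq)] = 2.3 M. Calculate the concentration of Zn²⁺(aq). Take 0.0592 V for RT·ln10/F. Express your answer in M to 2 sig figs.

In³⁺/In is the cathode (higher E°); E°cell = −0.34 − (−0.76) = +0.42 V with n = 6.
Rearranging E = E° − (0.0592/n)·log Q gives log Q = 6(+0.42 − (+0.436))/0.0592 = −1.622.
The balanced reaction is 2 In³⁺(aq) + 3 Zn(s) → 2 In(s) + 3 Zn²⁺(aq), so Q = [Zn²⁺(aq)]^3 / [In³⁺(aq)]^2.
Solving for the unknown gives log [Zn²⁺(aq)] = −0.300, so [Zn²⁺(aq)] ≈ 0.50 M.

0.50 M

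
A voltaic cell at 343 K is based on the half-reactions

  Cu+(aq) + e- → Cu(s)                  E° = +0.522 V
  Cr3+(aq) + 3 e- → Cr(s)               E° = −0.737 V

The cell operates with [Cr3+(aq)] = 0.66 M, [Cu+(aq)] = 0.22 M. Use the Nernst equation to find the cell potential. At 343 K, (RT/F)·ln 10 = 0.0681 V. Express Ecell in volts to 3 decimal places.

+1.218 V

Cu⁺/Cu is reduced (cathode, E° = +0.522 V) and Cr³⁺/Cr is oxidized (anode).
E°cell = E°cat − E°an = +0.522 − (−0.737) = +1.259 V; n = 3.
The balanced reaction is 3 Cu+(aq) + Cr(s) → 3 Cu(s) + Cr3+(aq), so Q = [Cr3+(aq)] / [Cu+(aq)]^3 = 62 and log Q = 1.792.
By the Nernst equation, E = +1.259 − (0.0681/3)·(1.792) = +1.218 V.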